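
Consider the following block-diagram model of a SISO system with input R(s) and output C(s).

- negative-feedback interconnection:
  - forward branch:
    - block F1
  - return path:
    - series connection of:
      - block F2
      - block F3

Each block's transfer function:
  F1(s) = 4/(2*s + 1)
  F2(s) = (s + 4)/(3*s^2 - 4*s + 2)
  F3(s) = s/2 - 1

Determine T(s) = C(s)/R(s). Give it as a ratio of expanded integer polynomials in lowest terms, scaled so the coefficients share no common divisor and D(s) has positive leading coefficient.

1. reduce the series chain F2, F3; result (s^2 + 2*s - 8)/(6*s^2 - 8*s + 4)
2. apply the feedback formula to F1, (F2*F3) - this is the overall T(s), already in the required normalized form

Answer: (12*s^2 - 16*s + 8)/(6*s^3 - 3*s^2 + 4*s - 14)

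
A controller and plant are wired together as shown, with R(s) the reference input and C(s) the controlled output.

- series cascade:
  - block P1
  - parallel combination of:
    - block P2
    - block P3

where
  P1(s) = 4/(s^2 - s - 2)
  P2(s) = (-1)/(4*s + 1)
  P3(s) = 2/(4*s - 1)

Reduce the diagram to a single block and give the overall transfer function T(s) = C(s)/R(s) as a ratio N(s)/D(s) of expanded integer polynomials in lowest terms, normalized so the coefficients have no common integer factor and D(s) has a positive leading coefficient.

First reduce the diagram to T(s).

Step 1 - combine P2, P3 in parallel: (4*s + 3)/(16*s^2 - 1)
Step 2 - combine P1, (P2+P3) in series: this yields T(s), and no further normalization is needed

Answer: (16*s + 12)/(16*s^4 - 16*s^3 - 33*s^2 + s + 2)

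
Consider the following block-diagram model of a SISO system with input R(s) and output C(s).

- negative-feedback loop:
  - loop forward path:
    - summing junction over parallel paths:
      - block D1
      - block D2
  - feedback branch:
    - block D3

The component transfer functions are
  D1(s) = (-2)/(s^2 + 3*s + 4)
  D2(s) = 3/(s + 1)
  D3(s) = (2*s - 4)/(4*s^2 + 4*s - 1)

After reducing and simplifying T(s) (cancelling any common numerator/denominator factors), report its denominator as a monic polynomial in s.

The answer is s^5 + 5*s^4 + 49*s^3/4 + 21*s^2/2 + s/4 - 11.

Reasoning:
Step 1. add D1, D2 (parallel): (3*s^2 + 7*s + 10)/(s^3 + 4*s^2 + 7*s + 4)
Step 2. collapse the loop ((D1+D2) forward, D3 return): (12*s^4 + 40*s^3 + 65*s^2 + 33*s - 10)/(4*s^5 + 20*s^4 + 49*s^3 + 42*s^2 + s - 44)
The result of step 2 is T(s) in lowest terms. Its denominator has leading coefficient 4; dividing the denominator through by 4 makes it monic.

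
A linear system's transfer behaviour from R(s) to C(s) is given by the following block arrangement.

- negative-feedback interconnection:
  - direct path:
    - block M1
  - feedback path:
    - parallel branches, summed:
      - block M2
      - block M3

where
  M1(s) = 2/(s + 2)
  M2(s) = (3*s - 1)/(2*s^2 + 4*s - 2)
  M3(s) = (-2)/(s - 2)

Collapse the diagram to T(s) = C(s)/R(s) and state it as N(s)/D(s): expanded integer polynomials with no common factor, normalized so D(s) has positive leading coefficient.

Answer: (2*s^3 - 10*s + 4)/(s^4 + 2*s^3 - 6*s^2 - 23*s + 10)

Working:
Step 1 - parallel reduction of M2, M3; result (-s^2 - 15*s + 6)/(2*s^3 - 10*s + 4)
Step 2 - reduce the feedback loop with forward M1 and return (M2+M3); the result is T(s) itself (integer coefficients, no common factor, positive leading denominator coefficient)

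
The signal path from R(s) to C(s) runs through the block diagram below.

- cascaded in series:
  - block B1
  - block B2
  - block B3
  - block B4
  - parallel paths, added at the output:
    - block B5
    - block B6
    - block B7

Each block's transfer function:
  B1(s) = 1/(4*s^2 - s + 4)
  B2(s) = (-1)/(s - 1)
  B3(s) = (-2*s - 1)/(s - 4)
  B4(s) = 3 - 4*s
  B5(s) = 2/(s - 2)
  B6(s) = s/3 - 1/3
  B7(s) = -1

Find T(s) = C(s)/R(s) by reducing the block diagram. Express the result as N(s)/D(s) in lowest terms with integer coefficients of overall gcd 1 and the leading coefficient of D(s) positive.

Step 1. parallel reduction of B5, B6, B7; result (s^2 - 6*s + 14)/(3*s - 6)
Step 2. cascade B1, B2, B3, B4, (B5+B6+B7), giving the overall T(s)

Hence the answer: (-8*s^4 + 50*s^3 - 121*s^2 + 10*s + 42)/(12*s^5 - 87*s^4 + 201*s^3 - 222*s^2 + 192*s - 96)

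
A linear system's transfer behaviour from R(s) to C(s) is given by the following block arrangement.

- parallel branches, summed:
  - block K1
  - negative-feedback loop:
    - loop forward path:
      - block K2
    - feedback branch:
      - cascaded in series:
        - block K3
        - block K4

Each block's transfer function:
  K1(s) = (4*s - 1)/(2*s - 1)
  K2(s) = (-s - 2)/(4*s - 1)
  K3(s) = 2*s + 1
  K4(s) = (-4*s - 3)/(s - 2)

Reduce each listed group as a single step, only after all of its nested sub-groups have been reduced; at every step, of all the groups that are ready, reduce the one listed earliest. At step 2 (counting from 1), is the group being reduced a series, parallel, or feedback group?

Step 1 - reduce the series chain K3, K4
Step 2 - feedback reduction of K2, (K3*K4)
Step 3 - add K1, [K2/(1+K2*(K3*K4))] (parallel)
The group at step 2 is a feedback group.

Final answer: feedback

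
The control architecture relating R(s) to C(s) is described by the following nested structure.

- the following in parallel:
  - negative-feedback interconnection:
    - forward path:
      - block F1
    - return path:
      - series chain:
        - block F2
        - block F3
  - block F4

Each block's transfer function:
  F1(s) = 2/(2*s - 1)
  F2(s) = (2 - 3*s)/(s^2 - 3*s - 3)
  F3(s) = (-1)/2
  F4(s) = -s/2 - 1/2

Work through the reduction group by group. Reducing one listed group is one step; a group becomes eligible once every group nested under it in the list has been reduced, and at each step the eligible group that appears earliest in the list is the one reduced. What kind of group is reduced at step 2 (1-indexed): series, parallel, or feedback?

Answer: feedback

Working:
Step 1: reduce the series chain F2, F3
Step 2: feedback reduction of F1, (F2*F3)
Step 3: combine [F1/(1+F1*(F2*F3))], F4 in parallel
Step 2: feedback.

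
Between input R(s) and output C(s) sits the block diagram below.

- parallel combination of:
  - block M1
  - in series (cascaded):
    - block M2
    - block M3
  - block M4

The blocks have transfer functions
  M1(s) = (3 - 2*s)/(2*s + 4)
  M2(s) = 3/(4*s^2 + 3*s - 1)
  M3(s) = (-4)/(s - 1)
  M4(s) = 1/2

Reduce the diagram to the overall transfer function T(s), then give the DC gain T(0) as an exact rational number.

Step 1. combine M2, M3 in series -> (-12)/(4*s^3 - s^2 - 4*s + 1)
Step 2. sum the parallel branches M1, (M2*M3), M4 -> (-4*s^4 + 21*s^3 - s^2 - 45*s - 43)/(8*s^4 + 14*s^3 - 12*s^2 - 14*s + 4)
DC gain: substitute s = 0 into T(s) from step 2: T(0) = -43/4.

Answer: -43/4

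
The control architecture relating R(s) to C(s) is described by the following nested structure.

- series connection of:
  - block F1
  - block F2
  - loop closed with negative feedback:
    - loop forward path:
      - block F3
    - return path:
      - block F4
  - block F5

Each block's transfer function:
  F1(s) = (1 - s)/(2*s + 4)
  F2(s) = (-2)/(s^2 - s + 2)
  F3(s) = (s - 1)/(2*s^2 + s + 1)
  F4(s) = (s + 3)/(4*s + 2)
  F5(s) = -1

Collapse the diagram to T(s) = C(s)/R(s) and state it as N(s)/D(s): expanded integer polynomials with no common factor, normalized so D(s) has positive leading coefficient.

The answer is (-4*s^3 + 6*s^2 - 2)/(8*s^6 + 17*s^5 + 17*s^4 + 39*s^3 + 35*s^2 + 32*s - 4).

Reasoning:
[1] apply the feedback formula to F3, F4, giving (4*s^2 - 2*s - 2)/(8*s^3 + 9*s^2 + 8*s - 1)
[2] series reduction of F1, F2, [F3/(1+F3*F4)], F5; the result is T(s) itself (integer coefficients, no common factor, positive leading denominator coefficient)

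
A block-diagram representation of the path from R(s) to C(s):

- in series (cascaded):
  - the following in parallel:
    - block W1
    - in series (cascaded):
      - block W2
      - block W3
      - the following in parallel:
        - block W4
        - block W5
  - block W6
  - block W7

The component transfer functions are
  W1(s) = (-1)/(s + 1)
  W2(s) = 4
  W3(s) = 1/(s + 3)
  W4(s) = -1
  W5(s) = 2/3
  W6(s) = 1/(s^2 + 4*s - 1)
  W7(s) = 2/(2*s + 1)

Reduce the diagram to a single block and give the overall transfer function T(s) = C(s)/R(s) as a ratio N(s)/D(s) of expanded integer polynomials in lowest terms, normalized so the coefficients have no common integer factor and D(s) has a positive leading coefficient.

1. parallel reduction of W4, W5 -> (-1)/3
2. cascade W2, W3, (W4+W5) -> (-4)/(3*s + 9)
3. sum the parallel branches W1, (W2*W3*(W4+W5)) -> (-7*s - 13)/(3*s^2 + 12*s + 9)
4. series reduction of (W1+(W2*W3*(W4+W5))), W6, W7 - this is the overall T(s), already in the required normalized form

Answer: (-14*s - 26)/(6*s^5 + 51*s^4 + 132*s^3 + 102*s^2 + 6*s - 9)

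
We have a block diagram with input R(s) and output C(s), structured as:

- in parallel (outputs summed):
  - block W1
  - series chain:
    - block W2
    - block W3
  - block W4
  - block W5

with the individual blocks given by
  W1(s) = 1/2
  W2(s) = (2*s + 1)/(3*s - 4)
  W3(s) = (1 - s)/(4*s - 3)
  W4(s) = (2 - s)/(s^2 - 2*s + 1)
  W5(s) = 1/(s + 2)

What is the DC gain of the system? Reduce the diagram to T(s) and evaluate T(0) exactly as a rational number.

First reduce the diagram to T(s).

Step 1. cascade W2, W3, giving (-2*s^2 + s + 1)/(12*s^2 - 25*s + 12)
Step 2. add W1, (W2*W3), W4, W5 (parallel), giving (8*s^5 - 23*s^4 - 58*s^3 + 305*s^2 - 386*s + 148)/(24*s^5 - 50*s^4 - 48*s^3 + 198*s^2 - 172*s + 48)
Evaluating the step-2 result (the overall T(s)) at s = 0 gives T(0) = 148/48 = 37/12.

Answer: 37/12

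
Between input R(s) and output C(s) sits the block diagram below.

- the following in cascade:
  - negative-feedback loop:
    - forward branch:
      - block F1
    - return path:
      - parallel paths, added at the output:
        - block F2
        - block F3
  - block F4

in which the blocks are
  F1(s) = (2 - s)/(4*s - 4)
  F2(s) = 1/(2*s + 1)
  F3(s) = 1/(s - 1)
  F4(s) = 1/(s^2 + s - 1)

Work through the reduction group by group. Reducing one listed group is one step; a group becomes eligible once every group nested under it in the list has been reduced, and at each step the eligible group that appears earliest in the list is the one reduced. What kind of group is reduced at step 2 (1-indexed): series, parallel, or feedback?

(1) add F2, F3 (parallel)
(2) feedback reduction of F1, (F2+F3)
(3) cascade [F1/(1+F1*(F2+F3))], F4
So the answer for step 2 is feedback.

Final answer: feedback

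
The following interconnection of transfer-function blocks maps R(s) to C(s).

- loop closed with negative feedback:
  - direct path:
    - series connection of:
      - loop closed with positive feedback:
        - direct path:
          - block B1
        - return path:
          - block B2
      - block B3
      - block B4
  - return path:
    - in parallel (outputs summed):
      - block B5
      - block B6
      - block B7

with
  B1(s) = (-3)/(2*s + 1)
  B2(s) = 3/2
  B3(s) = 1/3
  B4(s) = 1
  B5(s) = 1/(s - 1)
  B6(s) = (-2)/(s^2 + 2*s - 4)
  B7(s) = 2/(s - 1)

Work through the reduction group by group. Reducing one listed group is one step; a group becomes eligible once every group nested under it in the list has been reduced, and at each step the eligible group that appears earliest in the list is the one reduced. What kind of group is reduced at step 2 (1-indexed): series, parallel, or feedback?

Answer: series

Working:
Step 1. apply the feedback formula to B1, B2
Step 2. series reduction of [B1/(1-B1*B2)], B3, B4
Step 3. parallel reduction of B5, B6, B7
Step 4. apply the feedback formula to ([B1/(1-B1*B2)]*B3*B4), (B5+B6+B7)
Step 2 collapses a series group.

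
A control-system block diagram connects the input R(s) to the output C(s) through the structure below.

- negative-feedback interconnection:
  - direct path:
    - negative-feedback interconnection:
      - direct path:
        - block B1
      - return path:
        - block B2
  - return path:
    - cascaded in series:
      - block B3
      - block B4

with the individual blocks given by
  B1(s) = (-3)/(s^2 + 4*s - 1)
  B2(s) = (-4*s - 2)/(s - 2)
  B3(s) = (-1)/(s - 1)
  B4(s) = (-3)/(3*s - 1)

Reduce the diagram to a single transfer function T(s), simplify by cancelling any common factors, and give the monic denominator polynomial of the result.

Answer: s^5 + 2*s^4/3 + 2*s^3/3 + 14*s^2/3 - 38*s/3 + 26/3

Working:
(1) collapse the loop (B1 forward, B2 return) -> (6 - 3*s)/(s^3 + 2*s^2 + 3*s + 8)
(2) reduce the series chain B3, B4 -> 3/(3*s^2 - 4*s + 1)
(3) close the feedback loop around [B1/(1+B1*B2)], (B3*B4) -> (-9*s^3 + 30*s^2 - 27*s + 6)/(3*s^5 + 2*s^4 + 2*s^3 + 14*s^2 - 38*s + 26)
The result of step 3 is T(s) in lowest terms. Its denominator has leading coefficient 3; dividing the denominator through by 3 makes it monic.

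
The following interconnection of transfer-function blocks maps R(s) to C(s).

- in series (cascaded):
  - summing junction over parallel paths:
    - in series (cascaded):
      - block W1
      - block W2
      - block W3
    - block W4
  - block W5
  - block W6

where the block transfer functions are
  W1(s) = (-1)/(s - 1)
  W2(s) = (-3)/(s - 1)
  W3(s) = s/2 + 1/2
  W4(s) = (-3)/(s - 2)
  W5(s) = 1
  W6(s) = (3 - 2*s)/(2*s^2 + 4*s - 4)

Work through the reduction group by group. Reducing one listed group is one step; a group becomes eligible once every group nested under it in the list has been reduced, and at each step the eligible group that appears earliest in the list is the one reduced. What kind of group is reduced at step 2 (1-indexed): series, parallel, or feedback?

Step 1. reduce the series chain W1, W2, W3
Step 2. combine (W1*W2*W3), W4 in parallel
Step 3. multiply ((W1*W2*W3)+W4), W5, W6 (series)
Step 2: parallel.

Therefore the answer is parallel.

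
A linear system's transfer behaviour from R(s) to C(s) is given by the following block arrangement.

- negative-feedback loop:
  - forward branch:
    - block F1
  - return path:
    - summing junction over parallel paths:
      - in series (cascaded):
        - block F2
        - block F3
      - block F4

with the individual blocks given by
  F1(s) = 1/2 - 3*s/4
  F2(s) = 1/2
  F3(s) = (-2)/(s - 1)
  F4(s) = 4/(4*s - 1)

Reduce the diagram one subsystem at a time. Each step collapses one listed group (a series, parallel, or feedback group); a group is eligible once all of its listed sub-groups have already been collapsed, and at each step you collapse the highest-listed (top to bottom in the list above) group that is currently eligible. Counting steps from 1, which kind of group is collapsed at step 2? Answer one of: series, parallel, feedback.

Step 1. series reduction of F2, F3
Step 2. sum the parallel branches (F2*F3), F4
Step 3. apply the feedback formula to F1, ((F2*F3)+F4)
So the answer for step 2 is parallel.

Answer: parallel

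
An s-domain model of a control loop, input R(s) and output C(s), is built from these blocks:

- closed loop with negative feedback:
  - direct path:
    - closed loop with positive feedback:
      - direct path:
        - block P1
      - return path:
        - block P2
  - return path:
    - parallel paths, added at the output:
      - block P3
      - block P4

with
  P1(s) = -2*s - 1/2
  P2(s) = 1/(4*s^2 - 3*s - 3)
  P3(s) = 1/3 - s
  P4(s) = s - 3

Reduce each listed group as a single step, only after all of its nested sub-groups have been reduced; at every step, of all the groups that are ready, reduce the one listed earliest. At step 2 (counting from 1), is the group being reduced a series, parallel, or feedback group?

Step 1: collapse the loop (P1 forward, P2 return)
Step 2: sum the parallel branches P3, P4
Step 3: apply the feedback formula to [P1/(1-P1*P2)], (P3+P4)
Step 2: parallel.

Therefore the answer is parallel.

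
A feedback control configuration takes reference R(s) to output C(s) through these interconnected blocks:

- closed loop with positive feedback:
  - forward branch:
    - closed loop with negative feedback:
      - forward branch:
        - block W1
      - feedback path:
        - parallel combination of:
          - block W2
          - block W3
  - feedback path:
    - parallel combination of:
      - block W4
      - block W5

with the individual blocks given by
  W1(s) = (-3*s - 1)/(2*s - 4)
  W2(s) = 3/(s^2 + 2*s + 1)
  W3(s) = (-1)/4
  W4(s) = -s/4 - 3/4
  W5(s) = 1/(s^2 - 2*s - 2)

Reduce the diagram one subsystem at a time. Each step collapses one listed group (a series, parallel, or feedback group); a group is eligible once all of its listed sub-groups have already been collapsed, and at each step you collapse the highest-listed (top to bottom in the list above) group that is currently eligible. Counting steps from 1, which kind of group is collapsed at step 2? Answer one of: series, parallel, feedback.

1. add W2, W3 (parallel)
2. apply the feedback formula to W1, (W2+W3)
3. sum the parallel branches W4, W5
4. apply the feedback formula to [W1/(1+W1*(W2+W3))], (W4+W5)
The group at step 2 is a feedback group.

Therefore the answer is feedback.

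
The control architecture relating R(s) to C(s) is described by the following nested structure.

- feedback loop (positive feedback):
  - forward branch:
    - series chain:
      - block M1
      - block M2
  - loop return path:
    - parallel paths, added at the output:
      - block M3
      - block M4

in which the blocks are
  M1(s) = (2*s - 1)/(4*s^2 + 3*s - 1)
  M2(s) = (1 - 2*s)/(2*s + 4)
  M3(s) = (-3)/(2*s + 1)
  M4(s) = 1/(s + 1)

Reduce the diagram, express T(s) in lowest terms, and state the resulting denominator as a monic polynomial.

Step 1: reduce the series chain M1, M2: (-4*s^2 + 4*s - 1)/(8*s^3 + 22*s^2 + 10*s - 4)
Step 2: combine M3, M4 in parallel: (-s - 2)/(2*s^2 + 3*s + 1)
Step 3: reduce the feedback loop with forward (M1*M2) and return (M3+M4): (-8*s^4 - 4*s^3 + 6*s^2 + s - 1)/(16*s^5 + 68*s^4 + 90*s^3 + 40*s^2 + 5*s - 6)
The result of step 3 is T(s) in lowest terms. Its denominator has leading coefficient 16; dividing the denominator through by 16 makes it monic.

Hence the answer: s^5 + 17*s^4/4 + 45*s^3/8 + 5*s^2/2 + 5*s/16 - 3/8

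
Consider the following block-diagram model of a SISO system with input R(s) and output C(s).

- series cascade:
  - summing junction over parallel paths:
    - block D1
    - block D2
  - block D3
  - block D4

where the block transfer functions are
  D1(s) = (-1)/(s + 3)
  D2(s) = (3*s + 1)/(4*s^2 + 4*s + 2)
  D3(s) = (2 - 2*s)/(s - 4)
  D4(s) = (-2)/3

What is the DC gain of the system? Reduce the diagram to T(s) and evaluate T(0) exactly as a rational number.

(1) parallel reduction of D1, D2 = (-s^2 + 6*s + 1)/(4*s^3 + 16*s^2 + 14*s + 6)
(2) series reduction of (D1+D2), D3, D4 = (-2*s^3 + 14*s^2 - 10*s - 2)/(6*s^4 - 75*s^2 - 75*s - 36)
DC gain: substitute s = 0 into T(s) from step 2: T(0) = -2/(-36) = 1/18.

Answer: 1/18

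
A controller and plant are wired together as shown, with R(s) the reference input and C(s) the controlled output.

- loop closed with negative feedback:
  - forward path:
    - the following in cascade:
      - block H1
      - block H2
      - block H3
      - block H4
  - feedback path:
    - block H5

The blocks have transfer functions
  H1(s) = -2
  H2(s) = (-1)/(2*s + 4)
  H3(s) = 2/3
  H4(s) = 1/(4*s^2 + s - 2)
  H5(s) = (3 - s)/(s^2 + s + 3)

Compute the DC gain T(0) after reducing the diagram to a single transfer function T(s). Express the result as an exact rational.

Reducing step by step:

1. multiply H1, H2, H3, H4 (series): 2/(12*s^3 + 27*s^2 - 12)
2. collapse the loop ((H1*H2*H3*H4) forward, H5 return): (2*s^2 + 2*s + 6)/(12*s^5 + 39*s^4 + 63*s^3 + 69*s^2 - 14*s - 30)
Evaluating the step-2 result (the overall T(s)) at s = 0 gives T(0) = 6/(-30) = -1/5.

Answer: -1/5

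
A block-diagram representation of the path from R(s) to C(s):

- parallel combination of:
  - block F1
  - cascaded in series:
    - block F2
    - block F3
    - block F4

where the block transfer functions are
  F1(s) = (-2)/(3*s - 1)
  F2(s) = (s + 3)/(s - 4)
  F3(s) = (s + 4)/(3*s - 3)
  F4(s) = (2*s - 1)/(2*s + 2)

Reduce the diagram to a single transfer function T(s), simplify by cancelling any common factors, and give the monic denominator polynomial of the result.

Reducing step by step:

Step 1 - reduce the series chain F2, F3, F4 gives (2*s^3 + 13*s^2 + 17*s - 12)/(6*s^3 - 24*s^2 - 6*s + 24)
Step 2 - reduce the parallel group F1, (F2*F3*F4) gives (6*s^4 + 25*s^3 + 86*s^2 - 41*s - 36)/(18*s^4 - 78*s^3 + 6*s^2 + 78*s - 24)
The result of step 2 is T(s) in lowest terms. Its denominator has leading coefficient 18; dividing the denominator through by 18 makes it monic.

Answer: s^4 - 13*s^3/3 + s^2/3 + 13*s/3 - 4/3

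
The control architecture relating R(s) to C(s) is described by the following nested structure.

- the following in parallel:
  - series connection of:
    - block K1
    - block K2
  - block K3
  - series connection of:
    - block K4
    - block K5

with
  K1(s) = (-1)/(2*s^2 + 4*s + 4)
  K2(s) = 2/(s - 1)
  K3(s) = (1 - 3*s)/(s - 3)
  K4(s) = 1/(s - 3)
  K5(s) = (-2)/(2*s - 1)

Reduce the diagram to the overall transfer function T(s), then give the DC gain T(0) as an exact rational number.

[1] cascade K1, K2; result (-1)/(s^3 + s^2 - 2)
[2] multiply K4, K5 (series); result (-2)/(2*s^2 - 7*s + 3)
[3] add (K1*K2), K3, (K4*K5) (parallel); result (-6*s^5 - s^4 + 2*s^3 + 7*s^2 - 3*s + 3)/(2*s^5 - 5*s^4 - 4*s^3 - s^2 + 14*s - 6)
That last expression is T(s); at s = 0 only the constant terms survive, so T(0) = 3/(-6) = -1/2.

Therefore the answer is -1/2.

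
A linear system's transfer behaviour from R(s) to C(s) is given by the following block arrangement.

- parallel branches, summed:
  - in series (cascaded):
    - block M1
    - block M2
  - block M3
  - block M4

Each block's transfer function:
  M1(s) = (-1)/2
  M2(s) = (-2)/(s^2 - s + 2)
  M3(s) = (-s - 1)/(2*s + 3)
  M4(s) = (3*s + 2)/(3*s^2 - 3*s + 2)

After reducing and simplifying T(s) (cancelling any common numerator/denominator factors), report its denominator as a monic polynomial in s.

The answer is s^5 - s^4/2 + 2*s^3/3 + 17*s^2/6 - 8*s/3 + 2.

Reasoning:
1. reduce the series chain M1, M2; result 1/(s^2 - s + 2)
2. reduce the parallel group (M1*M2), M3, M4; result (-3*s^5 + 9*s^4 + 8*s^3 + 5*s^2 + 19*s + 14)/(6*s^5 - 3*s^4 + 4*s^3 + 17*s^2 - 16*s + 12)
No further cancellation is possible in the step-2 result, so that is T(s). Its denominator becomes monic after dividing by the leading coefficient 6.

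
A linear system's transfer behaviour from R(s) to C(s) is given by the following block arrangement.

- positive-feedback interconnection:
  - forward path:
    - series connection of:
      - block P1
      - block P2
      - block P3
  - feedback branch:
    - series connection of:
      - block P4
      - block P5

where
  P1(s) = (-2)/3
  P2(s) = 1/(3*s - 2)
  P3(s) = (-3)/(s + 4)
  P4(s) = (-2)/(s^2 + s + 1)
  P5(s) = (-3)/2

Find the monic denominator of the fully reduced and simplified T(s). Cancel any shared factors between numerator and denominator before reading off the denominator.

1. multiply P1, P2, P3 (series) gives 2/(3*s^2 + 10*s - 8)
2. cascade P4, P5 gives 3/(s^2 + s + 1)
3. apply the feedback formula to (P1*P2*P3), (P4*P5) gives (2*s^2 + 2*s + 2)/(3*s^4 + 13*s^3 + 5*s^2 + 2*s - 14)
Step 3 gives the fully reduced T(s), with no common factor left to cancel. The denominator's leading coefficient is 3, so divide each of its coefficients by 3 to get the monic form.

Answer: s^4 + 13*s^3/3 + 5*s^2/3 + 2*s/3 - 14/3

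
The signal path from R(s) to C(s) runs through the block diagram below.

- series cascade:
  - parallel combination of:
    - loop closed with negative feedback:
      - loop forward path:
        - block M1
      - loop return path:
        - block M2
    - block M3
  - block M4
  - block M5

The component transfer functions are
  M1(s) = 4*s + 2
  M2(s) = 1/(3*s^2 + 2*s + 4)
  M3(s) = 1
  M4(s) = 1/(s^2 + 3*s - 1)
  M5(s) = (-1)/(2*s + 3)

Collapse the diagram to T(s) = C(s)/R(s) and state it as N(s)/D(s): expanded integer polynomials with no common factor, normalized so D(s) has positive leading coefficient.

(1) feedback reduction of M1, M2 -> (12*s^3 + 14*s^2 + 20*s + 8)/(3*s^2 + 6*s + 6)
(2) add [M1/(1+M1*M2)], M3 (parallel) -> (12*s^3 + 17*s^2 + 26*s + 14)/(3*s^2 + 6*s + 6)
(3) reduce the series chain ([M1/(1+M1*M2)]+M3), M4, M5 - this is the overall T(s), already in the required normalized form

Therefore the answer is (-12*s^3 - 17*s^2 - 26*s - 14)/(6*s^5 + 39*s^4 + 87*s^3 + 87*s^2 + 24*s - 18).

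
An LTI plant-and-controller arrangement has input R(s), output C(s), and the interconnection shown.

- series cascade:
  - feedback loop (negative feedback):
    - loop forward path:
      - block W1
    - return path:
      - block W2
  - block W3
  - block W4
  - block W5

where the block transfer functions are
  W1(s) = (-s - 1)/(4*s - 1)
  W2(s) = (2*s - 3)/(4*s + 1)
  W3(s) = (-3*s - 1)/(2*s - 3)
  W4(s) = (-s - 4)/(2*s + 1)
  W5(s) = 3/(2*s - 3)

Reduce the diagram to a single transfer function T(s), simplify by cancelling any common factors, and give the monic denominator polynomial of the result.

Step 1: feedback reduction of W1, W2; result (-4*s^2 - 5*s - 1)/(14*s^2 + s + 2)
Step 2: series reduction of [W1/(1+W1*W2)], W3, W4, W5; result (-36*s^4 - 201*s^3 - 252*s^2 - 99*s - 12)/(112*s^5 - 272*s^4 + 80*s^3 + 92*s^2 + 21*s + 18)
Step 2 gives the fully reduced T(s), with no common factor left to cancel. The denominator's leading coefficient is 112, so divide each of its coefficients by 112 to get the monic form.

Therefore the answer is s^5 - 17*s^4/7 + 5*s^3/7 + 23*s^2/28 + 3*s/16 + 9/56.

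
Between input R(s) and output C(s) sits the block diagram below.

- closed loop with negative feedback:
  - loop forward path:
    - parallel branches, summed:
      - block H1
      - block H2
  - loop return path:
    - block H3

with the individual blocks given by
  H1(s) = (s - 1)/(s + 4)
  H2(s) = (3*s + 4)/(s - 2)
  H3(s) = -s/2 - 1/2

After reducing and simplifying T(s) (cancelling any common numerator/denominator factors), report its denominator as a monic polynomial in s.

Step 1 - add H1, H2 (parallel) = (4*s^2 + 13*s + 18)/(s^2 + 2*s - 8)
Step 2 - feedback reduction of (H1+H2), H3 = (-8*s^2 - 26*s - 36)/(4*s^3 + 15*s^2 + 27*s + 34)
The result of step 2 is T(s) in lowest terms. Its denominator has leading coefficient 4; dividing the denominator through by 4 makes it monic.

Final answer: s^3 + 15*s^2/4 + 27*s/4 + 17/2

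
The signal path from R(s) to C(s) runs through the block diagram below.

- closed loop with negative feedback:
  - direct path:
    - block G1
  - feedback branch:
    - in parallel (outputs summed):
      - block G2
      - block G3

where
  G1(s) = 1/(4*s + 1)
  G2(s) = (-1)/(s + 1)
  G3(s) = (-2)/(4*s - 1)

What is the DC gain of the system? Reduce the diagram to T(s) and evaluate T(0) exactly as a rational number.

Answer: 1/2

Working:
Step 1 - add G2, G3 (parallel) -> (-6*s - 1)/(4*s^2 + 3*s - 1)
Step 2 - feedback reduction of G1, (G2+G3) -> (4*s^2 + 3*s - 1)/(16*s^3 + 16*s^2 - 7*s - 2)
Evaluating the step-2 result (the overall T(s)) at s = 0 gives T(0) = -1/(-2) = 1/2.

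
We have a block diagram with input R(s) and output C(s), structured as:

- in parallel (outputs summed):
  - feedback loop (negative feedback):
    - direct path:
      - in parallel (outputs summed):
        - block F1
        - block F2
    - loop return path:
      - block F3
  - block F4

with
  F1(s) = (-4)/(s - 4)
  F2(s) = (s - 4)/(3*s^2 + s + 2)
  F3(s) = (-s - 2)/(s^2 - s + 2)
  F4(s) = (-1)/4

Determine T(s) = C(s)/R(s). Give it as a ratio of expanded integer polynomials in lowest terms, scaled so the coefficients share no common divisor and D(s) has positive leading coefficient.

First reduce the diagram to T(s).

(1) sum the parallel branches F1, F2 -> (-11*s^2 - 12*s + 8)/(3*s^3 - 11*s^2 - 2*s - 8)
(2) close the feedback loop around (F1+F2), F3 -> (-11*s^4 - s^3 - 2*s^2 - 32*s + 16)/(3*s^5 - 14*s^4 + 26*s^3 + 6*s^2 + 20*s - 32)
(3) sum the parallel branches [(F1+F2)/(1+(F1+F2)*F3)], F4; the result is T(s) itself (integer coefficients, no common factor, positive leading denominator coefficient)

Answer: (-3*s^5 - 30*s^4 - 30*s^3 - 14*s^2 - 148*s + 96)/(12*s^5 - 56*s^4 + 104*s^3 + 24*s^2 + 80*s - 128)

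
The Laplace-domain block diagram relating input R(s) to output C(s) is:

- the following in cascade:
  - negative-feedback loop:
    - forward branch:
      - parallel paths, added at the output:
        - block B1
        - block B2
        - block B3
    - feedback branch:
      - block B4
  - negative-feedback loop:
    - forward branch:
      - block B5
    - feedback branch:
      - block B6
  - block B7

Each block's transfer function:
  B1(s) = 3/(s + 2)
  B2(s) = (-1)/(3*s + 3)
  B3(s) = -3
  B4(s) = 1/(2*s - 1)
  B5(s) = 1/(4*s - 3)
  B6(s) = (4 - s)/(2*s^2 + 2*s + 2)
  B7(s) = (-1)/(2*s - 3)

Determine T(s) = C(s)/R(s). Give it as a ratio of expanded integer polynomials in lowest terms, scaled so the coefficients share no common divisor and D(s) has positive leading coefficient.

Answer: (18*s^4 + 56*s^3 + 78*s^2 + 60*s + 22)/(48*s^6 + 12*s^5 - 194*s^4 - 106*s^3 + 146*s^2 + 181*s + 102)

Working:
1. reduce the parallel group B1, B2, B3 -> (-9*s^2 - 19*s - 11)/(3*s^2 + 9*s + 6)
2. reduce the feedback loop with forward (B1+B2+B3) and return B4 -> (-18*s^3 - 29*s^2 - 3*s + 11)/(6*s^3 + 6*s^2 - 16*s - 17)
3. close the feedback loop around B5, B6 -> (2*s^2 + 2*s + 2)/(8*s^3 + 2*s^2 + s - 2)
4. combine [(B1+B2+B3)/(1+(B1+B2+B3)*B4)], [B5/(1+B5*B6)], B7 in series, giving the overall T(s)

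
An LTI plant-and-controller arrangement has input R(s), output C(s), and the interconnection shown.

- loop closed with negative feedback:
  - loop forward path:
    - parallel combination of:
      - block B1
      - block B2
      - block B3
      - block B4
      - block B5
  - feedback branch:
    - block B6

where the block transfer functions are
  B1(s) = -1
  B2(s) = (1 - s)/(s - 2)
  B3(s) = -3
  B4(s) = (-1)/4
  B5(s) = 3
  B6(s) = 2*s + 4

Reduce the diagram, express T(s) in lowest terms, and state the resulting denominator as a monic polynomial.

Step 1: parallel reduction of B1, B2, B3, B4, B5 gives (14 - 9*s)/(4*s - 8)
Step 2: close the feedback loop around (B1+B2+B3+B4+B5), B6 gives (9*s - 14)/(18*s^2 + 4*s - 48)
The result of step 2 is T(s) in lowest terms. Its denominator has leading coefficient 18; dividing the denominator through by 18 makes it monic.

Hence the answer: s^2 + 2*s/9 - 8/3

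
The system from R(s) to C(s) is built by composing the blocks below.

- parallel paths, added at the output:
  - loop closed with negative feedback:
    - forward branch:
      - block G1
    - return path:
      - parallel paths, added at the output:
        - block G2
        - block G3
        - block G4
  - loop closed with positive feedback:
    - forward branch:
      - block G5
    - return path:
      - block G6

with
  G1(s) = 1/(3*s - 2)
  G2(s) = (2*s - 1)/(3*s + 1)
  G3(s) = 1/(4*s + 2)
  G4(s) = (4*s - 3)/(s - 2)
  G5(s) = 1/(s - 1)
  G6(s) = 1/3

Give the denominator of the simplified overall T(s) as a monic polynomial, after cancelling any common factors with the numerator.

Step 1: reduce the parallel group G2, G3, G4 gives (56*s^3 - 9*s^2 - 29*s - 4)/(12*s^3 - 14*s^2 - 18*s - 4)
Step 2: apply the feedback formula to G1, (G2+G3+G4) gives (12*s^3 - 14*s^2 - 18*s - 4)/(36*s^4 - 10*s^3 - 35*s^2 - 5*s + 4)
Step 3: collapse the loop (G5 forward, G6 return) gives 3/(3*s - 4)
Step 4: add [G1/(1+G1*(G2+G3+G4))], [G5/(1-G5*G6)] (parallel) gives (144*s^4 - 120*s^3 - 103*s^2 + 45*s + 28)/(108*s^5 - 174*s^4 - 65*s^3 + 125*s^2 + 32*s - 16)
Step 4 gives the fully reduced T(s), with no common factor left to cancel. The denominator's leading coefficient is 108, so divide each of its coefficients by 108 to get the monic form.

Therefore the answer is s^5 - 29*s^4/18 - 65*s^3/108 + 125*s^2/108 + 8*s/27 - 4/27.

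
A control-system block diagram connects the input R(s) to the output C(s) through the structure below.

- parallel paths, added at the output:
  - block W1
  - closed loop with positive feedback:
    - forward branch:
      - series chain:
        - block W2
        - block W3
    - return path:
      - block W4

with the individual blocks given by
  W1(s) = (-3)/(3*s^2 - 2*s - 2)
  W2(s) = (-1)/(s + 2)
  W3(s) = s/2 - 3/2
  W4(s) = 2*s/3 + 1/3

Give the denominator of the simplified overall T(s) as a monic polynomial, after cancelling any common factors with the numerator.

1. reduce the series chain W2, W3: (3 - s)/(2*s + 4)
2. apply the feedback formula to (W2*W3), W4: (9 - 3*s)/(2*s^2 + s + 9)
3. parallel reduction of W1, [(W2*W3)/(1-(W2*W3)*W4)]: (-9*s^3 + 27*s^2 - 15*s - 45)/(6*s^4 - s^3 + 21*s^2 - 20*s - 18)
T(s) is the step-3 result (common factors already cancelled). Leading coefficient of the denominator: 6. Divide through by 6 for the monic polynomial.

Final answer: s^4 - s^3/6 + 7*s^2/2 - 10*s/3 - 3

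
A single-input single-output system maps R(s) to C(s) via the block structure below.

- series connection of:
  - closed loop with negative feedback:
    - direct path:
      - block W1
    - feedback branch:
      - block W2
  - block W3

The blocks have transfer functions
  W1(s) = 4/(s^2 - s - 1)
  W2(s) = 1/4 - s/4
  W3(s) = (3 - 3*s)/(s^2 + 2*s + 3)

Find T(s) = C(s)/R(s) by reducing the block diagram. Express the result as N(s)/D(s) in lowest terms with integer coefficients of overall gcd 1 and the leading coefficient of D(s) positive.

Step 1 - close the feedback loop around W1, W2 -> 4/(s^2 - 2*s)
Step 2 - multiply [W1/(1+W1*W2)], W3 (series) - this is the overall T(s), already in the required normalized form

Final answer: (12 - 12*s)/(s^4 - s^2 - 6*s)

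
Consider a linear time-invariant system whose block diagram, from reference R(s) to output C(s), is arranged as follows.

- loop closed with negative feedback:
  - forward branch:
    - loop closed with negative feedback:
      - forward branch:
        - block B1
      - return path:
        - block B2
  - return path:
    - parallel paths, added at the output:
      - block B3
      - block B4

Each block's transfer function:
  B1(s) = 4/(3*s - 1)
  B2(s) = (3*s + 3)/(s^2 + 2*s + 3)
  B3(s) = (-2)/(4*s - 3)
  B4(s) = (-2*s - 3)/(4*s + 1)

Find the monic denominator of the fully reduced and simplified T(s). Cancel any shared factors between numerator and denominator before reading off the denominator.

Step 1 - feedback reduction of B1, B2: (4*s^2 + 8*s + 12)/(3*s^3 + 5*s^2 + 19*s + 9)
Step 2 - sum the parallel branches B3, B4: (-8*s^2 - 14*s + 7)/(16*s^2 - 8*s - 3)
Step 3 - apply the feedback formula to [B1/(1+B1*B2)], (B3+B4): (64*s^4 + 96*s^3 + 116*s^2 - 120*s - 36)/(48*s^5 + 24*s^4 + 135*s^3 - 203*s^2 - 241*s + 57)
That last expression is T(s), already simplified. Scaling its denominator by 1/48 (the reciprocal of the leading coefficient) yields the monic denominator.

Hence the answer: s^5 + s^4/2 + 45*s^3/16 - 203*s^2/48 - 241*s/48 + 19/16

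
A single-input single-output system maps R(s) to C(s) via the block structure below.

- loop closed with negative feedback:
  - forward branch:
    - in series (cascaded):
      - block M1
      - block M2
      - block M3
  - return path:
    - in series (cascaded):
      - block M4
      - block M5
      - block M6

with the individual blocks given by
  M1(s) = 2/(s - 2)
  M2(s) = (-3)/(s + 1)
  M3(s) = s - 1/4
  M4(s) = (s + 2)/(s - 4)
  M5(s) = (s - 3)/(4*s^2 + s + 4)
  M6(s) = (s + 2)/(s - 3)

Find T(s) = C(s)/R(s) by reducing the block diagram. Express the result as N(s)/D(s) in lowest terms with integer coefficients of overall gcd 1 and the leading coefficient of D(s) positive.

Answer: (-48*s^4 + 192*s^3 - 45*s^2 + 192*s - 48)/(8*s^5 - 38*s^4 + 2*s^3 - 17*s^2 - 4*s + 76)

Working:
(1) multiply M1, M2, M3 (series) gives (3 - 12*s)/(2*s^2 - 2*s - 4)
(2) combine M4, M5, M6 in series gives (s^2 + 4*s + 4)/(4*s^3 - 15*s^2 - 16)
(3) reduce the feedback loop with forward (M1*M2*M3) and return (M4*M5*M6), which is the overall transfer function T(s) = C(s)/R(s) in lowest terms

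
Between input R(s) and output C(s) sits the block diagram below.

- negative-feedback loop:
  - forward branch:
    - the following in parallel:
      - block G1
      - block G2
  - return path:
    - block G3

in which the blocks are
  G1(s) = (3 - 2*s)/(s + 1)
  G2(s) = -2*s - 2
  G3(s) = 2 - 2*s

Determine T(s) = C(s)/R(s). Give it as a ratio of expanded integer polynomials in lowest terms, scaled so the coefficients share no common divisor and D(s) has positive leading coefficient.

(1) combine G1, G2 in parallel -> (-2*s^2 - 6*s + 1)/(s + 1)
(2) collapse the loop ((G1+G2) forward, G3 return): this yields T(s), and no further normalization is needed

Final answer: (-2*s^2 - 6*s + 1)/(4*s^3 + 8*s^2 - 13*s + 3)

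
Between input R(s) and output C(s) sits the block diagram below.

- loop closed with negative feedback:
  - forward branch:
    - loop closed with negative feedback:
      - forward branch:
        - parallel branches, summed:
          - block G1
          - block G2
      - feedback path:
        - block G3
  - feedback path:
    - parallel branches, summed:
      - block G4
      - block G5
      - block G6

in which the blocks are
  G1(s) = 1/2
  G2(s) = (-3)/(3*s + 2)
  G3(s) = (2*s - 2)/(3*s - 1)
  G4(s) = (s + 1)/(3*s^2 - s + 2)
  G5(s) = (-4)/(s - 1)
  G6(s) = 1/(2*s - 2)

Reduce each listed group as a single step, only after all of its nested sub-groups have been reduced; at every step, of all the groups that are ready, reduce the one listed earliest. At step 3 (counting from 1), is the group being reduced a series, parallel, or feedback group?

The answer is parallel.

Reasoning:
Step 1 - sum the parallel branches G1, G2
Step 2 - apply the feedback formula to (G1+G2), G3
Step 3 - add G4, G5, G6 (parallel)
Step 4 - collapse the loop ([(G1+G2)/(1+(G1+G2)*G3)] forward, (G4+G5+G6) return)
Step 3 collapses a parallel group.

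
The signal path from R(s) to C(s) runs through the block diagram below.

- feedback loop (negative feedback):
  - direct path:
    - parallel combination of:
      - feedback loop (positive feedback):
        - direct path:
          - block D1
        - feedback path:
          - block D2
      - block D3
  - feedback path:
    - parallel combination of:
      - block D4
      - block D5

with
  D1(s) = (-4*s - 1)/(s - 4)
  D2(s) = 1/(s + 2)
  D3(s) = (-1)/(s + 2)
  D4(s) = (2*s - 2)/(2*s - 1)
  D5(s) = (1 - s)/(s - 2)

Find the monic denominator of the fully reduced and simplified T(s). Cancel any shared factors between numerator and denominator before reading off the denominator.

Reducing step by step:

(1) close the feedback loop around D1, D2: (-4*s^2 - 9*s - 2)/(s^2 + 2*s - 7)
(2) combine [D1/(1-D1*D2)], D3 in parallel: (-4*s^3 - 18*s^2 - 22*s + 3)/(s^3 + 4*s^2 - 3*s - 14)
(3) combine D4, D5 in parallel: (3 - 3*s)/(2*s^2 - 5*s + 2)
(4) apply the feedback formula to ([D1/(1-D1*D2)]+D3), (D4+D5): (-8*s^5 - 16*s^4 + 38*s^3 + 80*s^2 - 59*s + 6)/(2*s^5 + 15*s^4 + 18*s^3 + 7*s^2 - 11*s - 19)
Step 4 gives the fully reduced T(s), with no common factor left to cancel. The denominator's leading coefficient is 2, so divide each of its coefficients by 2 to get the monic form.

Answer: s^5 + 15*s^4/2 + 9*s^3 + 7*s^2/2 - 11*s/2 - 19/2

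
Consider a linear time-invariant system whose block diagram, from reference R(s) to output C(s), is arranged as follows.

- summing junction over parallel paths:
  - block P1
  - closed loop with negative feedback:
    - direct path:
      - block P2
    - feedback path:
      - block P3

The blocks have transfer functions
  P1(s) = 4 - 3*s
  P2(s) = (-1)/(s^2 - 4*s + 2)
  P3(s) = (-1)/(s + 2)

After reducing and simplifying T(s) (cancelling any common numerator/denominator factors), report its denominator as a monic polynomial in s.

Step 1: feedback reduction of P2, P3; result (-s - 2)/(s^3 - 2*s^2 - 6*s + 5)
Step 2: sum the parallel branches P1, [P2/(1+P2*P3)]; result (-3*s^4 + 10*s^3 + 10*s^2 - 40*s + 18)/(s^3 - 2*s^2 - 6*s + 5)
That last expression is T(s), already simplified, and its denominator is already monic.

Answer: s^3 - 2*s^2 - 6*s + 5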